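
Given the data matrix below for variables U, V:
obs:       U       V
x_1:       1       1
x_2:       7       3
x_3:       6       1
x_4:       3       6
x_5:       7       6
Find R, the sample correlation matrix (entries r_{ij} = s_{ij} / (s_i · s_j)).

Step 1 — column means:
  mean(U) = (1 + 7 + 6 + 3 + 7) / 5 = 24/5 = 4.8
  mean(V) = (1 + 3 + 1 + 6 + 6) / 5 = 17/5 = 3.4

Step 2 — sample variances and covariances s[i,j] = (1/(n-1)) · Σ_k (x_{k,i} - mean_i) · (x_{k,j} - mean_j), with n-1 = 4:
  s[U,U] = ((-3.8)·(-3.8) + (2.2)·(2.2) + (1.2)·(1.2) + (-1.8)·(-1.8) + (2.2)·(2.2)) / 4 = 28.8/4 = 7.2
  s[U,V] = ((-3.8)·(-2.4) + (2.2)·(-0.4) + (1.2)·(-2.4) + (-1.8)·(2.6) + (2.2)·(2.6)) / 4 = 6.4/4 = 1.6
  s[V,V] = ((-2.4)·(-2.4) + (-0.4)·(-0.4) + (-2.4)·(-2.4) + (2.6)·(2.6) + (2.6)·(2.6)) / 4 = 25.2/4 = 6.3
  Sample standard deviations s_i = √(s[i,i]):
  s(U) = √(7.2) = 2.6833
  s(V) = √(6.3) = 2.51

Step 3 — r_{ij} = s_{ij} / (s_i · s_j):
  r[U,U] = 1 (diagonal).
  r[U,V] = 1.6 / (2.6833 · 2.51) = 1.6 / 6.735 = 0.2376
  r[V,V] = 1 (diagonal).

R is symmetric with unit diagonal. Assembling:

R = [[1, 0.2376],
 [0.2376, 1]]


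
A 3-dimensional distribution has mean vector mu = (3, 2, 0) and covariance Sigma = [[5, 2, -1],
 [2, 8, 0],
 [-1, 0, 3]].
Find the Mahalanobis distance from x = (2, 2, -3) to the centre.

Step 1 — centre the observation: (x - mu) = (-1, 0, -3).

Step 2 — invert Sigma (cofactor / det for 3×3, or solve directly):
  Sigma^{-1} = [[0.24, -0.06, 0.08],
 [-0.06, 0.14, -0.02],
 [0.08, -0.02, 0.36]].

Step 3 — form the quadratic (x - mu)^T · Sigma^{-1} · (x - mu):
  Sigma^{-1} · (x - mu) = (-0.48, 0.12, -1.16).
  (x - mu)^T · [Sigma^{-1} · (x - mu)] = (-1)·(-0.48) + (0)·(0.12) + (-3)·(-1.16) = 3.96.

Step 4 — take square root: d = √(3.96) ≈ 1.99.

d(x, mu) = √(3.96) ≈ 1.99


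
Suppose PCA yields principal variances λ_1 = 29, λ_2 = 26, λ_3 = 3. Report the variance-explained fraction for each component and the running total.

Step 1 — total variance = trace(Sigma) = Σ λ_i = 29 + 26 + 3 = 58.

Step 2 — fraction explained by component i = λ_i / Σ λ:
  PC1: 29/58 = 0.5
  PC2: 26/58 = 0.4483
  PC3: 3/58 = 0.0517

Step 3 — cumulative fraction after k components = (λ_1 + ... + λ_k) / Σ λ:
  k = 1: 29/58 = 0.5
  k = 2: (29 + 26)/58 = 55/58 = 0.9483
  k = 3: (29 + 26 + 3)/58 = 58/58 = 1

Summary (fraction, with percent):

explained: PC1 0.5 (50%), PC2 0.4483 (44.83%), PC3 0.0517 (5.17%);  cumulative: 0.5, 0.9483, 1


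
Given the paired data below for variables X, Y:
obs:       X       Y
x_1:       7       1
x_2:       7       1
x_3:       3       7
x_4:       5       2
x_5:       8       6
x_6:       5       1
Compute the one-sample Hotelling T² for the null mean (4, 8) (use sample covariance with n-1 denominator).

Step 1 — sample mean vector:
  mean(X) = (7 + 7 + 3 + 5 + 8 + 5) / 6 = 35/6 = 5.8333
  mean(Y) = (1 + 1 + 7 + 2 + 6 + 1) / 6 = 18/6 = 3
  x̄ = (5.8333, 3),  deviation x̄ - mu_0 = (5.8333, 3) - (4, 8) = (1.8333, -5).

Step 2 — sample covariance matrix, S[i,j] = (1/(n-1)) · Σ_k (x_{k,i} - mean_i) · (x_{k,j} - mean_j), divisor n-1 = 5:
  S[X,X] = ((1.1667)·(1.1667) + (1.1667)·(1.1667) + (-2.8333)·(-2.8333) + (-0.8333)·(-0.8333) + (2.1667)·(2.1667) + (-0.8333)·(-0.8333)) / 5 = 16.8333/5 = 3.3667
  S[X,Y] = ((1.1667)·(-2) + (1.1667)·(-2) + (-2.8333)·(4) + (-0.8333)·(-1) + (2.1667)·(3) + (-0.8333)·(-2)) / 5 = -7/5 = -1.4
  S[Y,Y] = ((-2)·(-2) + (-2)·(-2) + (4)·(4) + (-1)·(-1) + (3)·(3) + (-2)·(-2)) / 5 = 38/5 = 7.6
  S = [[3.3667, -1.4],
 [-1.4, 7.6]].

Step 3 — invert S. det(S) = 3.3667·7.6 - (-1.4)² = 23.6267.
  S^{-1} = (1/det) · [[d, -b], [-b, a]] = [[0.3217, 0.0593],
 [0.0593, 0.1425]].

Step 4 — quadratic form (x̄ - mu_0)^T · S^{-1} · (x̄ - mu_0):
  S^{-1} · (x̄ - mu_0) = (0.2935, -0.6038),
  (x̄ - mu_0)^T · [...] = (1.8333)·(0.2935) + (-5)·(-0.6038) = 3.5572.

Step 5 — scale by n: T² = 6 · 3.5572 = 21.3431.

T² ≈ 21.3431


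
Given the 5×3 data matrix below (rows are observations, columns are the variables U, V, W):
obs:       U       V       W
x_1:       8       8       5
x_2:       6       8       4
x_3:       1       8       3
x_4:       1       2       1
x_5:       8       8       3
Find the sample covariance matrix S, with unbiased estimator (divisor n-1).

Step 1 — column means:
  mean(U) = (8 + 6 + 1 + 1 + 8) / 5 = 24/5 = 4.8
  mean(V) = (8 + 8 + 8 + 2 + 8) / 5 = 34/5 = 6.8
  mean(W) = (5 + 4 + 3 + 1 + 3) / 5 = 16/5 = 3.2

Step 2 — sample covariance S[i,j] = (1/(n-1)) · Σ_k (x_{k,i} - mean_i) · (x_{k,j} - mean_j), with n-1 = 4.
  S[U,U] = ((3.2)·(3.2) + (1.2)·(1.2) + (-3.8)·(-3.8) + (-3.8)·(-3.8) + (3.2)·(3.2)) / 4 = 50.8/4 = 12.7
  S[U,V] = ((3.2)·(1.2) + (1.2)·(1.2) + (-3.8)·(1.2) + (-3.8)·(-4.8) + (3.2)·(1.2)) / 4 = 22.8/4 = 5.7
  S[U,W] = ((3.2)·(1.8) + (1.2)·(0.8) + (-3.8)·(-0.2) + (-3.8)·(-2.2) + (3.2)·(-0.2)) / 4 = 15.2/4 = 3.8
  S[V,V] = ((1.2)·(1.2) + (1.2)·(1.2) + (1.2)·(1.2) + (-4.8)·(-4.8) + (1.2)·(1.2)) / 4 = 28.8/4 = 7.2
  S[V,W] = ((1.2)·(1.8) + (1.2)·(0.8) + (1.2)·(-0.2) + (-4.8)·(-2.2) + (1.2)·(-0.2)) / 4 = 13.2/4 = 3.3
  S[W,W] = ((1.8)·(1.8) + (0.8)·(0.8) + (-0.2)·(-0.2) + (-2.2)·(-2.2) + (-0.2)·(-0.2)) / 4 = 8.8/4 = 2.2

S is symmetric (S[j,i] = S[i,j]). Assembling:

S = [[12.7, 5.7, 3.8],
 [5.7, 7.2, 3.3],
 [3.8, 3.3, 2.2]]


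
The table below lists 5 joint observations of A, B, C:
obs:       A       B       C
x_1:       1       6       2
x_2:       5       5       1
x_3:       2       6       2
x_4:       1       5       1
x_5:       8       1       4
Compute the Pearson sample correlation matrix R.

Step 1 — column means:
  mean(A) = (1 + 5 + 2 + 1 + 8) / 5 = 17/5 = 3.4
  mean(B) = (6 + 5 + 6 + 5 + 1) / 5 = 23/5 = 4.6
  mean(C) = (2 + 1 + 2 + 1 + 4) / 5 = 10/5 = 2

Step 2 — sample variances and covariances s[i,j] = (1/(n-1)) · Σ_k (x_{k,i} - mean_i) · (x_{k,j} - mean_j), with n-1 = 4:
  s[A,A] = ((-2.4)·(-2.4) + (1.6)·(1.6) + (-1.4)·(-1.4) + (-2.4)·(-2.4) + (4.6)·(4.6)) / 4 = 37.2/4 = 9.3
  s[A,B] = ((-2.4)·(1.4) + (1.6)·(0.4) + (-1.4)·(1.4) + (-2.4)·(0.4) + (4.6)·(-3.6)) / 4 = -22.2/4 = -5.55
  s[A,C] = ((-2.4)·(0) + (1.6)·(-1) + (-1.4)·(0) + (-2.4)·(-1) + (4.6)·(2)) / 4 = 10/4 = 2.5
  s[B,B] = ((1.4)·(1.4) + (0.4)·(0.4) + (1.4)·(1.4) + (0.4)·(0.4) + (-3.6)·(-3.6)) / 4 = 17.2/4 = 4.3
  s[B,C] = ((1.4)·(0) + (0.4)·(-1) + (1.4)·(0) + (0.4)·(-1) + (-3.6)·(2)) / 4 = -8/4 = -2
  s[C,C] = ((0)·(0) + (-1)·(-1) + (0)·(0) + (-1)·(-1) + (2)·(2)) / 4 = 6/4 = 1.5
  Sample standard deviations s_i = √(s[i,i]):
  s(A) = √(9.3) = 3.0496
  s(B) = √(4.3) = 2.0736
  s(C) = √(1.5) = 1.2247

Step 3 — r_{ij} = s_{ij} / (s_i · s_j):
  r[A,A] = 1 (diagonal).
  r[A,B] = -5.55 / (3.0496 · 2.0736) = -5.55 / 6.3238 = -0.8776
  r[A,C] = 2.5 / (3.0496 · 1.2247) = 2.5 / 3.735 = 0.6693
  r[B,B] = 1 (diagonal).
  r[B,C] = -2 / (2.0736 · 1.2247) = -2 / 2.5397 = -0.7875
  r[C,C] = 1 (diagonal).

R is symmetric with unit diagonal. Assembling:

R = [[1, -0.8776, 0.6693],
 [-0.8776, 1, -0.7875],
 [0.6693, -0.7875, 1]]


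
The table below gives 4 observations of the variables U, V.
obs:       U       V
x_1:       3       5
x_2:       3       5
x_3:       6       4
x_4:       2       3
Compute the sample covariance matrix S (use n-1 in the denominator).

Step 1 — column means:
  mean(U) = (3 + 3 + 6 + 2) / 4 = 14/4 = 3.5
  mean(V) = (5 + 5 + 4 + 3) / 4 = 17/4 = 4.25

Step 2 — sample covariance S[i,j] = (1/(n-1)) · Σ_k (x_{k,i} - mean_i) · (x_{k,j} - mean_j), with n-1 = 3.
  S[U,U] = ((-0.5)·(-0.5) + (-0.5)·(-0.5) + (2.5)·(2.5) + (-1.5)·(-1.5)) / 3 = 9/3 = 3
  S[U,V] = ((-0.5)·(0.75) + (-0.5)·(0.75) + (2.5)·(-0.25) + (-1.5)·(-1.25)) / 3 = 0.5/3 = 0.1667
  S[V,V] = ((0.75)·(0.75) + (0.75)·(0.75) + (-0.25)·(-0.25) + (-1.25)·(-1.25)) / 3 = 2.75/3 = 0.9167

S is symmetric (S[j,i] = S[i,j]). Assembling:

S = [[3, 0.1667],
 [0.1667, 0.9167]]


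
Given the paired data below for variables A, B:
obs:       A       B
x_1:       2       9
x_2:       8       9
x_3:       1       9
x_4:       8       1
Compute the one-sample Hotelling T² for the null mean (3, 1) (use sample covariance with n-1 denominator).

Step 1 — sample mean vector:
  mean(A) = (2 + 8 + 1 + 8) / 4 = 19/4 = 4.75
  mean(B) = (9 + 9 + 9 + 1) / 4 = 28/4 = 7
  x̄ = (4.75, 7),  deviation x̄ - mu_0 = (4.75, 7) - (3, 1) = (1.75, 6).

Step 2 — sample covariance matrix, S[i,j] = (1/(n-1)) · Σ_k (x_{k,i} - mean_i) · (x_{k,j} - mean_j), divisor n-1 = 3:
  S[A,A] = ((-2.75)·(-2.75) + (3.25)·(3.25) + (-3.75)·(-3.75) + (3.25)·(3.25)) / 3 = 42.75/3 = 14.25
  S[A,B] = ((-2.75)·(2) + (3.25)·(2) + (-3.75)·(2) + (3.25)·(-6)) / 3 = -26/3 = -8.6667
  S[B,B] = ((2)·(2) + (2)·(2) + (2)·(2) + (-6)·(-6)) / 3 = 48/3 = 16
  S = [[14.25, -8.6667],
 [-8.6667, 16]].

Step 3 — invert S. det(S) = 14.25·16 - (-8.6667)² = 152.8889.
  S^{-1} = (1/det) · [[d, -b], [-b, a]] = [[0.1047, 0.0567],
 [0.0567, 0.0932]].

Step 4 — quadratic form (x̄ - mu_0)^T · S^{-1} · (x̄ - mu_0):
  S^{-1} · (x̄ - mu_0) = (0.5233, 0.6584),
  (x̄ - mu_0)^T · [...] = (1.75)·(0.5233) + (6)·(0.6584) = 4.8663.

Step 5 — scale by n: T² = 4 · 4.8663 = 19.4651.

T² ≈ 19.4651


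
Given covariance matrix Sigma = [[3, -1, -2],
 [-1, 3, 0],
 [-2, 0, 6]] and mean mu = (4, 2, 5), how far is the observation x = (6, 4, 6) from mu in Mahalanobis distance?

Step 1 — centre the observation: (x - mu) = (2, 2, 1).

Step 2 — invert Sigma (cofactor / det for 3×3, or solve directly):
  Sigma^{-1} = [[0.5, 0.1667, 0.1667],
 [0.1667, 0.3889, 0.0556],
 [0.1667, 0.0556, 0.2222]].

Step 3 — form the quadratic (x - mu)^T · Sigma^{-1} · (x - mu):
  Sigma^{-1} · (x - mu) = (1.5, 1.1667, 0.6667).
  (x - mu)^T · [Sigma^{-1} · (x - mu)] = (2)·(1.5) + (2)·(1.1667) + (1)·(0.6667) = 6.

Step 4 — take square root: d = √(6) ≈ 2.4495.

d(x, mu) = √(6) ≈ 2.4495


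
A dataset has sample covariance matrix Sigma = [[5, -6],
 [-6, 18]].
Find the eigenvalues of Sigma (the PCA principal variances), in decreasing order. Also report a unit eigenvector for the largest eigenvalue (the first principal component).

Step 1 — characteristic polynomial of 2×2 Sigma:
  det(Sigma - λI) = λ² - trace · λ + det = 0.
  trace = 5 + 18 = 23, det = 5·18 - (-6)² = 54.
Step 2 — discriminant:
  Δ = trace² - 4·det = 529 - 216 = 313.
Step 3 — eigenvalues:
  λ = (trace ± √Δ)/2 = (23 ± 17.6918)/2,
  λ_1 = 20.3459,  λ_2 = 2.6541.

Step 4 — unit eigenvector for λ_1: solve (Sigma - λ_1 I)v = 0. First row:
  (5 - 20.3459)·v_x + (-6)·v_y = 0, i.e. (-15.3459)·v_x + (-6)·v_y = 0,
  so v ∝ (b, λ_1 - a) = (-6, 15.3459); multiply by -1 so the first entry is positive: u = (6, -15.3459).
  ||u|| = √((6)² + (-15.3459)²) = √(271.4967) ≈ 16.4772,
  v_1 = u/||u|| ≈ (0.3641, -0.9313) (||v_1|| = 1).

λ_1 = 20.3459,  λ_2 = 2.6541;  v_1 ≈ (0.3641, -0.9313)


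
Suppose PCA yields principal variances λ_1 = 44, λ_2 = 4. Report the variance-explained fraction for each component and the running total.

Step 1 — total variance = trace(Sigma) = Σ λ_i = 44 + 4 = 48.

Step 2 — fraction explained by component i = λ_i / Σ λ:
  PC1: 44/48 = 0.9167
  PC2: 4/48 = 0.0833

Step 3 — cumulative fraction after k components = (λ_1 + ... + λ_k) / Σ λ:
  k = 1: 44/48 = 0.9167
  k = 2: (44 + 4)/48 = 48/48 = 1

Summary (fraction, with percent):

explained: PC1 0.9167 (91.67%), PC2 0.0833 (8.33%);  cumulative: 0.9167, 1


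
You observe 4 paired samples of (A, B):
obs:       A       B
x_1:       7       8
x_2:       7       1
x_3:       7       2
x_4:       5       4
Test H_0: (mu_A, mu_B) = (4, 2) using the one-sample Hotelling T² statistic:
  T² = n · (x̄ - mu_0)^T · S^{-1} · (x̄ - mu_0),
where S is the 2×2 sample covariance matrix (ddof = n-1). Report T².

Step 1 — sample mean vector:
  mean(A) = (7 + 7 + 7 + 5) / 4 = 26/4 = 6.5
  mean(B) = (8 + 1 + 2 + 4) / 4 = 15/4 = 3.75
  x̄ = (6.5, 3.75),  deviation x̄ - mu_0 = (6.5, 3.75) - (4, 2) = (2.5, 1.75).

Step 2 — sample covariance matrix, S[i,j] = (1/(n-1)) · Σ_k (x_{k,i} - mean_i) · (x_{k,j} - mean_j), divisor n-1 = 3:
  S[A,A] = ((0.5)·(0.5) + (0.5)·(0.5) + (0.5)·(0.5) + (-1.5)·(-1.5)) / 3 = 3/3 = 1
  S[A,B] = ((0.5)·(4.25) + (0.5)·(-2.75) + (0.5)·(-1.75) + (-1.5)·(0.25)) / 3 = -0.5/3 = -0.1667
  S[B,B] = ((4.25)·(4.25) + (-2.75)·(-2.75) + (-1.75)·(-1.75) + (0.25)·(0.25)) / 3 = 28.75/3 = 9.5833
  S = [[1, -0.1667],
 [-0.1667, 9.5833]].

Step 3 — invert S. det(S) = 1·9.5833 - (-0.1667)² = 9.5556.
  S^{-1} = (1/det) · [[d, -b], [-b, a]] = [[1.0029, 0.0174],
 [0.0174, 0.1047]].

Step 4 — quadratic form (x̄ - mu_0)^T · S^{-1} · (x̄ - mu_0):
  S^{-1} · (x̄ - mu_0) = (2.5378, 0.2267),
  (x̄ - mu_0)^T · [...] = (2.5)·(2.5378) + (1.75)·(0.2267) = 6.7413.

Step 5 — scale by n: T² = 4 · 6.7413 = 26.9651.

T² ≈ 26.9651


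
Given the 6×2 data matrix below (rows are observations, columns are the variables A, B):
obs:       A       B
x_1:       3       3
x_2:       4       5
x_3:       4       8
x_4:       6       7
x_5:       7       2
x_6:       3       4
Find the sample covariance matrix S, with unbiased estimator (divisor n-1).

Step 1 — column means:
  mean(A) = (3 + 4 + 4 + 6 + 7 + 3) / 6 = 27/6 = 4.5
  mean(B) = (3 + 5 + 8 + 7 + 2 + 4) / 6 = 29/6 = 4.8333

Step 2 — sample covariance S[i,j] = (1/(n-1)) · Σ_k (x_{k,i} - mean_i) · (x_{k,j} - mean_j), with n-1 = 5.
  S[A,A] = ((-1.5)·(-1.5) + (-0.5)·(-0.5) + (-0.5)·(-0.5) + (1.5)·(1.5) + (2.5)·(2.5) + (-1.5)·(-1.5)) / 5 = 13.5/5 = 2.7
  S[A,B] = ((-1.5)·(-1.8333) + (-0.5)·(0.1667) + (-0.5)·(3.1667) + (1.5)·(2.1667) + (2.5)·(-2.8333) + (-1.5)·(-0.8333)) / 5 = -1.5/5 = -0.3
  S[B,B] = ((-1.8333)·(-1.8333) + (0.1667)·(0.1667) + (3.1667)·(3.1667) + (2.1667)·(2.1667) + (-2.8333)·(-2.8333) + (-0.8333)·(-0.8333)) / 5 = 26.8333/5 = 5.3667

S is symmetric (S[j,i] = S[i,j]). Assembling:

S = [[2.7, -0.3],
 [-0.3, 5.3667]]


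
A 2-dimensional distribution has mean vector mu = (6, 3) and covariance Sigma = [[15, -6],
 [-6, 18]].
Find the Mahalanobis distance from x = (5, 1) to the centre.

Step 1 — centre the observation: (x - mu) = (-1, -2).

Step 2 — invert Sigma. det(Sigma) = 15·18 - (-6)² = 234.
  Sigma^{-1} = (1/det) · [[d, -b], [-b, a]] = [[0.0769, 0.0256],
 [0.0256, 0.0641]].

Step 3 — form the quadratic (x - mu)^T · Sigma^{-1} · (x - mu):
  Sigma^{-1} · (x - mu) = (-0.1282, -0.1538).
  (x - mu)^T · [Sigma^{-1} · (x - mu)] = (-1)·(-0.1282) + (-2)·(-0.1538) = 0.4359.

Step 4 — take square root: d = √(0.4359) ≈ 0.6602.

d(x, mu) = √(0.4359) ≈ 0.6602


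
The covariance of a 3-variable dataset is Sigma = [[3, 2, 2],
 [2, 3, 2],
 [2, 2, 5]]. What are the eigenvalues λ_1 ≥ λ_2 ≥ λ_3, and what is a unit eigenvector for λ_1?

Step 1 — characteristic polynomial p(λ) = det(λI - Sigma) = λ³ - tr·λ² + c_1·λ - det, where tr = trace, c_1 = sum of the principal 2×2 minors, det = det(Sigma):
  tr = 3 + 3 + 5 = 11,
  c_1 = (3·3 - (2)²) + (3·5 - (2)²) + (3·5 - (2)²) = 5 + 11 + 11 = 27,
  det = 3·(3·5 - (2)²) - (2)·((2)·5 - (2)·(2)) + (2)·((2)·(2) - 3·(2)) = 3·(11) - (2)·(6) + (2)·(-2) = 17.
  So p(λ) = λ³ - 11λ² + 27λ - 17.
Step 2 — look for an integer root (rational root theorem: any rational root is an integer divisor of 17). Testing λ = 1:
  p(1) = 1 - 11 + 27 - 17 = 0  ✓
  Dividing out (λ - 1): p(λ) = (λ - 1)(λ² - 10λ + 17).
Step 3 — remaining eigenvalues from the quadratic λ² - 10λ + 17 = 0:
  Δ = 10² - 4·17 = 100 - 68 = 32,  λ = (10 ± √32)/2 = (10 ± 5.6569)/2 ≈ 7.8284 or 2.1716.
  Sorted: λ_1 = 7.8284,  λ_2 = 2.1716,  λ_3 = 1  (check: sum = 11 = tr ✓).

Step 4 — unit eigenvector for λ_1 ≈ 7.8284: v spans the null space of (Sigma - λ_1 I), whose rows are
  r_1 = (-4.8284, 2, 2),  r_2 = (2, -4.8284, 2),  r_3 = (2, 2, -2.8284).
  v is orthogonal to every row, so take v ∝ r_1 × r_2 = ((2)·(2) - (2)·(-4.8284), (2)·(2) - (-4.8284)·(2), (-4.8284)·(-4.8284) - (2)·(2)) ≈ (13.6569, 13.6569, 19.3137).
  Let u = (13.6569, 13.6569, 19.3137).
  ||u|| = √((13.6569)² + (13.6569)² + (19.3137)²) = √(746.0387) ≈ 27.3137,  v_1 = u/||u|| ≈ (0.5, 0.5, 0.7071) (||v_1|| = 1).

λ_1 = 7.8284,  λ_2 = 2.1716,  λ_3 = 1;  v_1 ≈ (0.5, 0.5, 0.7071)


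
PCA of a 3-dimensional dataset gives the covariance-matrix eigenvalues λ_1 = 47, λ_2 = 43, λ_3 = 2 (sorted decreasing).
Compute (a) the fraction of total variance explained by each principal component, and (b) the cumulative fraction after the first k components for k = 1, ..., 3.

Step 1 — total variance = trace(Sigma) = Σ λ_i = 47 + 43 + 2 = 92.

Step 2 — fraction explained by component i = λ_i / Σ λ:
  PC1: 47/92 = 0.5109
  PC2: 43/92 = 0.4674
  PC3: 2/92 = 0.0217

Step 3 — cumulative fraction after k components = (λ_1 + ... + λ_k) / Σ λ:
  k = 1: 47/92 = 0.5109
  k = 2: (47 + 43)/92 = 90/92 = 0.9783
  k = 3: (47 + 43 + 2)/92 = 92/92 = 1

Summary (fraction, with percent):

explained: PC1 0.5109 (51.09%), PC2 0.4674 (46.74%), PC3 0.0217 (2.17%);  cumulative: 0.5109, 0.9783, 1


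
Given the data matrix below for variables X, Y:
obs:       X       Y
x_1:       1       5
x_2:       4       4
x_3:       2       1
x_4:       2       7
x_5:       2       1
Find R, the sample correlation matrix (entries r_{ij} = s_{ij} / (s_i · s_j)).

Step 1 — column means:
  mean(X) = (1 + 4 + 2 + 2 + 2) / 5 = 11/5 = 2.2
  mean(Y) = (5 + 4 + 1 + 7 + 1) / 5 = 18/5 = 3.6

Step 2 — sample variances and covariances s[i,j] = (1/(n-1)) · Σ_k (x_{k,i} - mean_i) · (x_{k,j} - mean_j), with n-1 = 4:
  s[X,X] = ((-1.2)·(-1.2) + (1.8)·(1.8) + (-0.2)·(-0.2) + (-0.2)·(-0.2) + (-0.2)·(-0.2)) / 4 = 4.8/4 = 1.2
  s[X,Y] = ((-1.2)·(1.4) + (1.8)·(0.4) + (-0.2)·(-2.6) + (-0.2)·(3.4) + (-0.2)·(-2.6)) / 4 = -0.6/4 = -0.15
  s[Y,Y] = ((1.4)·(1.4) + (0.4)·(0.4) + (-2.6)·(-2.6) + (3.4)·(3.4) + (-2.6)·(-2.6)) / 4 = 27.2/4 = 6.8
  Sample standard deviations s_i = √(s[i,i]):
  s(X) = √(1.2) = 1.0954
  s(Y) = √(6.8) = 2.6077

Step 3 — r_{ij} = s_{ij} / (s_i · s_j):
  r[X,X] = 1 (diagonal).
  r[X,Y] = -0.15 / (1.0954 · 2.6077) = -0.15 / 2.8566 = -0.0525
  r[Y,Y] = 1 (diagonal).

R is symmetric with unit diagonal. Assembling:

R = [[1, -0.0525],
 [-0.0525, 1]]


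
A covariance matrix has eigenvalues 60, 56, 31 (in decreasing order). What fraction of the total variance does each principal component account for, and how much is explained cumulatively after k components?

Step 1 — total variance = trace(Sigma) = Σ λ_i = 60 + 56 + 31 = 147.

Step 2 — fraction explained by component i = λ_i / Σ λ:
  PC1: 60/147 = 0.4082
  PC2: 56/147 = 0.381
  PC3: 31/147 = 0.2109

Step 3 — cumulative fraction after k components = (λ_1 + ... + λ_k) / Σ λ:
  k = 1: 60/147 = 0.4082
  k = 2: (60 + 56)/147 = 116/147 = 0.7891
  k = 3: (60 + 56 + 31)/147 = 147/147 = 1

Summary (fraction, with percent):

explained: PC1 0.4082 (40.82%), PC2 0.381 (38.1%), PC3 0.2109 (21.09%);  cumulative: 0.4082, 0.7891, 1


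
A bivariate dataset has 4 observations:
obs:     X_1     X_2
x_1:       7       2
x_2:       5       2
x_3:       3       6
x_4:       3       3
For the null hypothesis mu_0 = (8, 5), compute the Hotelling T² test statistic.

Step 1 — sample mean vector:
  mean(X_1) = (7 + 5 + 3 + 3) / 4 = 18/4 = 4.5
  mean(X_2) = (2 + 2 + 6 + 3) / 4 = 13/4 = 3.25
  x̄ = (4.5, 3.25),  deviation x̄ - mu_0 = (4.5, 3.25) - (8, 5) = (-3.5, -1.75).

Step 2 — sample covariance matrix, S[i,j] = (1/(n-1)) · Σ_k (x_{k,i} - mean_i) · (x_{k,j} - mean_j), divisor n-1 = 3:
  S[X_1,X_1] = ((2.5)·(2.5) + (0.5)·(0.5) + (-1.5)·(-1.5) + (-1.5)·(-1.5)) / 3 = 11/3 = 3.6667
  S[X_1,X_2] = ((2.5)·(-1.25) + (0.5)·(-1.25) + (-1.5)·(2.75) + (-1.5)·(-0.25)) / 3 = -7.5/3 = -2.5
  S[X_2,X_2] = ((-1.25)·(-1.25) + (-1.25)·(-1.25) + (2.75)·(2.75) + (-0.25)·(-0.25)) / 3 = 10.75/3 = 3.5833
  S = [[3.6667, -2.5],
 [-2.5, 3.5833]].

Step 3 — invert S. det(S) = 3.6667·3.5833 - (-2.5)² = 6.8889.
  S^{-1} = (1/det) · [[d, -b], [-b, a]] = [[0.5202, 0.3629],
 [0.3629, 0.5323]].

Step 4 — quadratic form (x̄ - mu_0)^T · S^{-1} · (x̄ - mu_0):
  S^{-1} · (x̄ - mu_0) = (-2.4556, -2.2016),
  (x̄ - mu_0)^T · [...] = (-3.5)·(-2.4556) + (-1.75)·(-2.2016) = 12.4476.

Step 5 — scale by n: T² = 4 · 12.4476 = 49.7903.

T² ≈ 49.7903


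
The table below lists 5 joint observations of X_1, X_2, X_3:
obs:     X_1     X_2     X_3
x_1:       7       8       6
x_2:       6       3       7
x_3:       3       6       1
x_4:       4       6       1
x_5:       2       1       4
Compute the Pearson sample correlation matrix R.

Step 1 — column means:
  mean(X_1) = (7 + 6 + 3 + 4 + 2) / 5 = 22/5 = 4.4
  mean(X_2) = (8 + 3 + 6 + 6 + 1) / 5 = 24/5 = 4.8
  mean(X_3) = (6 + 7 + 1 + 1 + 4) / 5 = 19/5 = 3.8

Step 2 — sample variances and covariances s[i,j] = (1/(n-1)) · Σ_k (x_{k,i} - mean_i) · (x_{k,j} - mean_j), with n-1 = 4:
  s[X_1,X_1] = ((2.6)·(2.6) + (1.6)·(1.6) + (-1.4)·(-1.4) + (-0.4)·(-0.4) + (-2.4)·(-2.4)) / 4 = 17.2/4 = 4.3
  s[X_1,X_2] = ((2.6)·(3.2) + (1.6)·(-1.8) + (-1.4)·(1.2) + (-0.4)·(1.2) + (-2.4)·(-3.8)) / 4 = 12.4/4 = 3.1
  s[X_1,X_3] = ((2.6)·(2.2) + (1.6)·(3.2) + (-1.4)·(-2.8) + (-0.4)·(-2.8) + (-2.4)·(0.2)) / 4 = 15.4/4 = 3.85
  s[X_2,X_2] = ((3.2)·(3.2) + (-1.8)·(-1.8) + (1.2)·(1.2) + (1.2)·(1.2) + (-3.8)·(-3.8)) / 4 = 30.8/4 = 7.7
  s[X_2,X_3] = ((3.2)·(2.2) + (-1.8)·(3.2) + (1.2)·(-2.8) + (1.2)·(-2.8) + (-3.8)·(0.2)) / 4 = -6.2/4 = -1.55
  s[X_3,X_3] = ((2.2)·(2.2) + (3.2)·(3.2) + (-2.8)·(-2.8) + (-2.8)·(-2.8) + (0.2)·(0.2)) / 4 = 30.8/4 = 7.7
  Sample standard deviations s_i = √(s[i,i]):
  s(X_1) = √(4.3) = 2.0736
  s(X_2) = √(7.7) = 2.7749
  s(X_3) = √(7.7) = 2.7749

Step 3 — r_{ij} = s_{ij} / (s_i · s_j):
  r[X_1,X_1] = 1 (diagonal).
  r[X_1,X_2] = 3.1 / (2.0736 · 2.7749) = 3.1 / 5.7541 = 0.5387
  r[X_1,X_3] = 3.85 / (2.0736 · 2.7749) = 3.85 / 5.7541 = 0.6691
  r[X_2,X_2] = 1 (diagonal).
  r[X_2,X_3] = -1.55 / (2.7749 · 2.7749) = -1.55 / 7.7 = -0.2013
  r[X_3,X_3] = 1 (diagonal).

R is symmetric with unit diagonal. Assembling:

R = [[1, 0.5387, 0.6691],
 [0.5387, 1, -0.2013],
 [0.6691, -0.2013, 1]]


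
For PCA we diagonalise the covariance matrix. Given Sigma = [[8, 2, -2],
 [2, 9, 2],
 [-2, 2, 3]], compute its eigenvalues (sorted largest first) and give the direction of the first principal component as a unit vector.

Step 1 — characteristic polynomial p(λ) = det(λI - Sigma) = λ³ - tr·λ² + c_1·λ - det, where tr = trace, c_1 = sum of the principal 2×2 minors, det = det(Sigma):
  tr = 8 + 9 + 3 = 20,
  c_1 = (8·9 - (2)²) + (8·3 - (-2)²) + (9·3 - (2)²) = 68 + 20 + 23 = 111,
  det = 8·(9·3 - (2)²) - (2)·((2)·3 - (2)·(-2)) + (-2)·((2)·(2) - 9·(-2)) = 8·(23) - (2)·(10) + (-2)·(22) = 120.
  So p(λ) = λ³ - 20λ² + 111λ - 120.
Step 2 — look for an integer root (rational root theorem: any rational root is an integer divisor of 120). Testing λ = 8:
  p(8) = 512 - 1280 + 888 - 120 = 0  ✓
  Dividing out (λ - 8): p(λ) = (λ - 8)(λ² - 12λ + 15).
Step 3 — remaining eigenvalues from the quadratic λ² - 12λ + 15 = 0:
  Δ = 12² - 4·15 = 144 - 60 = 84,  λ = (12 ± √84)/2 = (12 ± 9.1652)/2 ≈ 10.5826 or 1.4174.
  Sorted: λ_1 = 10.5826,  λ_2 = 8,  λ_3 = 1.4174  (check: sum = 20 = tr ✓).

Step 4 — unit eigenvector for λ_1 ≈ 10.5826: v spans the null space of (Sigma - λ_1 I), whose rows are
  r_1 = (-2.5826, 2, -2),  r_2 = (2, -1.5826, 2),  r_3 = (-2, 2, -7.5826).
  v is orthogonal to every row, so take v ∝ r_1 × r_3 = ((2)·(-7.5826) - (-2)·(2), (-2)·(-2) - (-2.5826)·(-7.5826), (-2.5826)·(2) - (2)·(-2)) ≈ (-11.1652, -15.5826, -1.1652).
  Rescale (multiply by -1 so the first nonzero entry is positive): u = (11.1652, 15.5826, 1.1652).
  ||u|| = √((11.1652)² + (15.5826)² + (1.1652)²) = √(368.8348) ≈ 19.2051,  v_1 = u/||u|| ≈ (0.5814, 0.8114, 0.0607) (||v_1|| = 1).

λ_1 = 10.5826,  λ_2 = 8,  λ_3 = 1.4174;  v_1 ≈ (0.5814, 0.8114, 0.0607)


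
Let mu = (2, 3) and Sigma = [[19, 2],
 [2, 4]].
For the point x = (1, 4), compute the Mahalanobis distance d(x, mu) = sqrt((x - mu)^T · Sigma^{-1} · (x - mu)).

Step 1 — centre the observation: (x - mu) = (-1, 1).

Step 2 — invert Sigma. det(Sigma) = 19·4 - (2)² = 72.
  Sigma^{-1} = (1/det) · [[d, -b], [-b, a]] = [[0.0556, -0.0278],
 [-0.0278, 0.2639]].

Step 3 — form the quadratic (x - mu)^T · Sigma^{-1} · (x - mu):
  Sigma^{-1} · (x - mu) = (-0.0833, 0.2917).
  (x - mu)^T · [Sigma^{-1} · (x - mu)] = (-1)·(-0.0833) + (1)·(0.2917) = 0.375.

Step 4 — take square root: d = √(0.375) ≈ 0.6124.

d(x, mu) = √(0.375) ≈ 0.6124


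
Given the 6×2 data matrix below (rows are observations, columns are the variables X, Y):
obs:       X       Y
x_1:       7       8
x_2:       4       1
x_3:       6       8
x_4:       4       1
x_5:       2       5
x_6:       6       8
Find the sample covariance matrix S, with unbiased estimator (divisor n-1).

Step 1 — column means:
  mean(X) = (7 + 4 + 6 + 4 + 2 + 6) / 6 = 29/6 = 4.8333
  mean(Y) = (8 + 1 + 8 + 1 + 5 + 8) / 6 = 31/6 = 5.1667

Step 2 — sample covariance S[i,j] = (1/(n-1)) · Σ_k (x_{k,i} - mean_i) · (x_{k,j} - mean_j), with n-1 = 5.
  S[X,X] = ((2.1667)·(2.1667) + (-0.8333)·(-0.8333) + (1.1667)·(1.1667) + (-0.8333)·(-0.8333) + (-2.8333)·(-2.8333) + (1.1667)·(1.1667)) / 5 = 16.8333/5 = 3.3667
  S[X,Y] = ((2.1667)·(2.8333) + (-0.8333)·(-4.1667) + (1.1667)·(2.8333) + (-0.8333)·(-4.1667) + (-2.8333)·(-0.1667) + (1.1667)·(2.8333)) / 5 = 20.1667/5 = 4.0333
  S[Y,Y] = ((2.8333)·(2.8333) + (-4.1667)·(-4.1667) + (2.8333)·(2.8333) + (-4.1667)·(-4.1667) + (-0.1667)·(-0.1667) + (2.8333)·(2.8333)) / 5 = 58.8333/5 = 11.7667

S is symmetric (S[j,i] = S[i,j]). Assembling:

S = [[3.3667, 4.0333],
 [4.0333, 11.7667]]


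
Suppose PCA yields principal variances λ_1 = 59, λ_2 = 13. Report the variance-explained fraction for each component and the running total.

Step 1 — total variance = trace(Sigma) = Σ λ_i = 59 + 13 = 72.

Step 2 — fraction explained by component i = λ_i / Σ λ:
  PC1: 59/72 = 0.8194
  PC2: 13/72 = 0.1806

Step 3 — cumulative fraction after k components = (λ_1 + ... + λ_k) / Σ λ:
  k = 1: 59/72 = 0.8194
  k = 2: (59 + 13)/72 = 72/72 = 1

Summary (fraction, with percent):

explained: PC1 0.8194 (81.94%), PC2 0.1806 (18.06%);  cumulative: 0.8194, 1


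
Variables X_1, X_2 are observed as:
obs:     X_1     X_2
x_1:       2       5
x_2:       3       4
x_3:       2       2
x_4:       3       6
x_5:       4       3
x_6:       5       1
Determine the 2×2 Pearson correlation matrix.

Step 1 — column means:
  mean(X_1) = (2 + 3 + 2 + 3 + 4 + 5) / 6 = 19/6 = 3.1667
  mean(X_2) = (5 + 4 + 2 + 6 + 3 + 1) / 6 = 21/6 = 3.5

Step 2 — sample variances and covariances s[i,j] = (1/(n-1)) · Σ_k (x_{k,i} - mean_i) · (x_{k,j} - mean_j), with n-1 = 5:
  s[X_1,X_1] = ((-1.1667)·(-1.1667) + (-0.1667)·(-0.1667) + (-1.1667)·(-1.1667) + (-0.1667)·(-0.1667) + (0.8333)·(0.8333) + (1.8333)·(1.8333)) / 5 = 6.8333/5 = 1.3667
  s[X_1,X_2] = ((-1.1667)·(1.5) + (-0.1667)·(0.5) + (-1.1667)·(-1.5) + (-0.1667)·(2.5) + (0.8333)·(-0.5) + (1.8333)·(-2.5)) / 5 = -5.5/5 = -1.1
  s[X_2,X_2] = ((1.5)·(1.5) + (0.5)·(0.5) + (-1.5)·(-1.5) + (2.5)·(2.5) + (-0.5)·(-0.5) + (-2.5)·(-2.5)) / 5 = 17.5/5 = 3.5
  Sample standard deviations s_i = √(s[i,i]):
  s(X_1) = √(1.3667) = 1.169
  s(X_2) = √(3.5) = 1.8708

Step 3 — r_{ij} = s_{ij} / (s_i · s_j):
  r[X_1,X_1] = 1 (diagonal).
  r[X_1,X_2] = -1.1 / (1.169 · 1.8708) = -1.1 / 2.1871 = -0.503
  r[X_2,X_2] = 1 (diagonal).

R is symmetric with unit diagonal. Assembling:

R = [[1, -0.503],
 [-0.503, 1]]


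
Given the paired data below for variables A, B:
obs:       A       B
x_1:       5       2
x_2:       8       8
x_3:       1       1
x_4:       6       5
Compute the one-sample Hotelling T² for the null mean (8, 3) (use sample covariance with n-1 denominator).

Step 1 — sample mean vector:
  mean(A) = (5 + 8 + 1 + 6) / 4 = 20/4 = 5
  mean(B) = (2 + 8 + 1 + 5) / 4 = 16/4 = 4
  x̄ = (5, 4),  deviation x̄ - mu_0 = (5, 4) - (8, 3) = (-3, 1).

Step 2 — sample covariance matrix, S[i,j] = (1/(n-1)) · Σ_k (x_{k,i} - mean_i) · (x_{k,j} - mean_j), divisor n-1 = 3:
  S[A,A] = ((0)·(0) + (3)·(3) + (-4)·(-4) + (1)·(1)) / 3 = 26/3 = 8.6667
  S[A,B] = ((0)·(-2) + (3)·(4) + (-4)·(-3) + (1)·(1)) / 3 = 25/3 = 8.3333
  S[B,B] = ((-2)·(-2) + (4)·(4) + (-3)·(-3) + (1)·(1)) / 3 = 30/3 = 10
  S = [[8.6667, 8.3333],
 [8.3333, 10]].

Step 3 — invert S. det(S) = 8.6667·10 - (8.3333)² = 17.2222.
  S^{-1} = (1/det) · [[d, -b], [-b, a]] = [[0.5806, -0.4839],
 [-0.4839, 0.5032]].

Step 4 — quadratic form (x̄ - mu_0)^T · S^{-1} · (x̄ - mu_0):
  S^{-1} · (x̄ - mu_0) = (-2.2258, 1.9548),
  (x̄ - mu_0)^T · [...] = (-3)·(-2.2258) + (1)·(1.9548) = 8.6323.

Step 5 — scale by n: T² = 4 · 8.6323 = 34.529.

T² ≈ 34.529


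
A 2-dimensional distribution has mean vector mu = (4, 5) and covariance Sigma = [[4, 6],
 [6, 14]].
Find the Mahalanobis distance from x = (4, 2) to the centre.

Step 1 — centre the observation: (x - mu) = (0, -3).

Step 2 — invert Sigma. det(Sigma) = 4·14 - (6)² = 20.
  Sigma^{-1} = (1/det) · [[d, -b], [-b, a]] = [[0.7, -0.3],
 [-0.3, 0.2]].

Step 3 — form the quadratic (x - mu)^T · Sigma^{-1} · (x - mu):
  Sigma^{-1} · (x - mu) = (0.9, -0.6).
  (x - mu)^T · [Sigma^{-1} · (x - mu)] = (0)·(0.9) + (-3)·(-0.6) = 1.8.

Step 4 — take square root: d = √(1.8) ≈ 1.3416.

d(x, mu) = √(1.8) ≈ 1.3416


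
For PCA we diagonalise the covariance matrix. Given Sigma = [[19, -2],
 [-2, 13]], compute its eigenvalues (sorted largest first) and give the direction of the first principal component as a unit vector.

Step 1 — characteristic polynomial of 2×2 Sigma:
  det(Sigma - λI) = λ² - trace · λ + det = 0.
  trace = 19 + 13 = 32, det = 19·13 - (-2)² = 243.
Step 2 — discriminant:
  Δ = trace² - 4·det = 1024 - 972 = 52.
Step 3 — eigenvalues:
  λ = (trace ± √Δ)/2 = (32 ± 7.2111)/2,
  λ_1 = 19.6056,  λ_2 = 12.3944.

Step 4 — unit eigenvector for λ_1: solve (Sigma - λ_1 I)v = 0. First row:
  (19 - 19.6056)·v_x + (-2)·v_y = 0, i.e. (-0.6056)·v_x + (-2)·v_y = 0,
  so v ∝ (b, λ_1 - a) = (-2, 0.6056); multiply by -1 so the first entry is positive: u = (2, -0.6056).
  ||u|| = √((2)² + (-0.6056)²) = √(4.3667) ≈ 2.0897,
  v_1 = u/||u|| ≈ (0.9571, -0.2898) (||v_1|| = 1).

λ_1 = 19.6056,  λ_2 = 12.3944;  v_1 ≈ (0.9571, -0.2898)


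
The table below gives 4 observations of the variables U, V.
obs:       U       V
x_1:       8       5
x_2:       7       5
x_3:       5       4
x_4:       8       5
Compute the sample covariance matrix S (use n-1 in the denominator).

Step 1 — column means:
  mean(U) = (8 + 7 + 5 + 8) / 4 = 28/4 = 7
  mean(V) = (5 + 5 + 4 + 5) / 4 = 19/4 = 4.75

Step 2 — sample covariance S[i,j] = (1/(n-1)) · Σ_k (x_{k,i} - mean_i) · (x_{k,j} - mean_j), with n-1 = 3.
  S[U,U] = ((1)·(1) + (0)·(0) + (-2)·(-2) + (1)·(1)) / 3 = 6/3 = 2
  S[U,V] = ((1)·(0.25) + (0)·(0.25) + (-2)·(-0.75) + (1)·(0.25)) / 3 = 2/3 = 0.6667
  S[V,V] = ((0.25)·(0.25) + (0.25)·(0.25) + (-0.75)·(-0.75) + (0.25)·(0.25)) / 3 = 0.75/3 = 0.25

S is symmetric (S[j,i] = S[i,j]). Assembling:

S = [[2, 0.6667],
 [0.6667, 0.25]]


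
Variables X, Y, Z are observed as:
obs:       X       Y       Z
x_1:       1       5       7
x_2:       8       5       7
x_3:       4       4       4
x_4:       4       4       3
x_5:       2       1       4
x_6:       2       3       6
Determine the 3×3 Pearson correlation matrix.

Step 1 — column means:
  mean(X) = (1 + 8 + 4 + 4 + 2 + 2) / 6 = 21/6 = 3.5
  mean(Y) = (5 + 5 + 4 + 4 + 1 + 3) / 6 = 22/6 = 3.6667
  mean(Z) = (7 + 7 + 4 + 3 + 4 + 6) / 6 = 31/6 = 5.1667

Step 2 — sample variances and covariances s[i,j] = (1/(n-1)) · Σ_k (x_{k,i} - mean_i) · (x_{k,j} - mean_j), with n-1 = 5:
  s[X,X] = ((-2.5)·(-2.5) + (4.5)·(4.5) + (0.5)·(0.5) + (0.5)·(0.5) + (-1.5)·(-1.5) + (-1.5)·(-1.5)) / 5 = 31.5/5 = 6.3
  s[X,Y] = ((-2.5)·(1.3333) + (4.5)·(1.3333) + (0.5)·(0.3333) + (0.5)·(0.3333) + (-1.5)·(-2.6667) + (-1.5)·(-0.6667)) / 5 = 8/5 = 1.6
  s[X,Z] = ((-2.5)·(1.8333) + (4.5)·(1.8333) + (0.5)·(-1.1667) + (0.5)·(-2.1667) + (-1.5)·(-1.1667) + (-1.5)·(0.8333)) / 5 = 2.5/5 = 0.5
  s[Y,Y] = ((1.3333)·(1.3333) + (1.3333)·(1.3333) + (0.3333)·(0.3333) + (0.3333)·(0.3333) + (-2.6667)·(-2.6667) + (-0.6667)·(-0.6667)) / 5 = 11.3333/5 = 2.2667
  s[Y,Z] = ((1.3333)·(1.8333) + (1.3333)·(1.8333) + (0.3333)·(-1.1667) + (0.3333)·(-2.1667) + (-2.6667)·(-1.1667) + (-0.6667)·(0.8333)) / 5 = 6.3333/5 = 1.2667
  s[Z,Z] = ((1.8333)·(1.8333) + (1.8333)·(1.8333) + (-1.1667)·(-1.1667) + (-2.1667)·(-2.1667) + (-1.1667)·(-1.1667) + (0.8333)·(0.8333)) / 5 = 14.8333/5 = 2.9667
  Sample standard deviations s_i = √(s[i,i]):
  s(X) = √(6.3) = 2.51
  s(Y) = √(2.2667) = 1.5055
  s(Z) = √(2.9667) = 1.7224

Step 3 — r_{ij} = s_{ij} / (s_i · s_j):
  r[X,X] = 1 (diagonal).
  r[X,Y] = 1.6 / (2.51 · 1.5055) = 1.6 / 3.7789 = 0.4234
  r[X,Z] = 0.5 / (2.51 · 1.7224) = 0.5 / 4.3232 = 0.1157
  r[Y,Y] = 1 (diagonal).
  r[Y,Z] = 1.2667 / (1.5055 · 1.7224) = 1.2667 / 2.5932 = 0.4885
  r[Z,Z] = 1 (diagonal).

R is symmetric with unit diagonal. Assembling:

R = [[1, 0.4234, 0.1157],
 [0.4234, 1, 0.4885],
 [0.1157, 0.4885, 1]]


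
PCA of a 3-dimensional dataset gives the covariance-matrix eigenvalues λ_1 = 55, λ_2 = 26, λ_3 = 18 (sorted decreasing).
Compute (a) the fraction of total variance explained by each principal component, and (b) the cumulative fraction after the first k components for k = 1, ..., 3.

Step 1 — total variance = trace(Sigma) = Σ λ_i = 55 + 26 + 18 = 99.

Step 2 — fraction explained by component i = λ_i / Σ λ:
  PC1: 55/99 = 0.5556
  PC2: 26/99 = 0.2626
  PC3: 18/99 = 0.1818

Step 3 — cumulative fraction after k components = (λ_1 + ... + λ_k) / Σ λ:
  k = 1: 55/99 = 0.5556
  k = 2: (55 + 26)/99 = 81/99 = 0.8182
  k = 3: (55 + 26 + 18)/99 = 99/99 = 1

Summary (fraction, with percent):

explained: PC1 0.5556 (55.56%), PC2 0.2626 (26.26%), PC3 0.1818 (18.18%);  cumulative: 0.5556, 0.8182, 1


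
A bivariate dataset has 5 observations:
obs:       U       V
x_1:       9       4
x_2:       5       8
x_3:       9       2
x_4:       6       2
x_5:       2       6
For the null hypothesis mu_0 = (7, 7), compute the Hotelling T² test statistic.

Step 1 — sample mean vector:
  mean(U) = (9 + 5 + 9 + 6 + 2) / 5 = 31/5 = 6.2
  mean(V) = (4 + 8 + 2 + 2 + 6) / 5 = 22/5 = 4.4
  x̄ = (6.2, 4.4),  deviation x̄ - mu_0 = (6.2, 4.4) - (7, 7) = (-0.8, -2.6).

Step 2 — sample covariance matrix, S[i,j] = (1/(n-1)) · Σ_k (x_{k,i} - mean_i) · (x_{k,j} - mean_j), divisor n-1 = 4:
  S[U,U] = ((2.8)·(2.8) + (-1.2)·(-1.2) + (2.8)·(2.8) + (-0.2)·(-0.2) + (-4.2)·(-4.2)) / 4 = 34.8/4 = 8.7
  S[U,V] = ((2.8)·(-0.4) + (-1.2)·(3.6) + (2.8)·(-2.4) + (-0.2)·(-2.4) + (-4.2)·(1.6)) / 4 = -18.4/4 = -4.6
  S[V,V] = ((-0.4)·(-0.4) + (3.6)·(3.6) + (-2.4)·(-2.4) + (-2.4)·(-2.4) + (1.6)·(1.6)) / 4 = 27.2/4 = 6.8
  S = [[8.7, -4.6],
 [-4.6, 6.8]].

Step 3 — invert S. det(S) = 8.7·6.8 - (-4.6)² = 38.
  S^{-1} = (1/det) · [[d, -b], [-b, a]] = [[0.1789, 0.1211],
 [0.1211, 0.2289]].

Step 4 — quadratic form (x̄ - mu_0)^T · S^{-1} · (x̄ - mu_0):
  S^{-1} · (x̄ - mu_0) = (-0.4579, -0.6921),
  (x̄ - mu_0)^T · [...] = (-0.8)·(-0.4579) + (-2.6)·(-0.6921) = 2.1658.

Step 5 — scale by n: T² = 5 · 2.1658 = 10.8289.

T² ≈ 10.8289


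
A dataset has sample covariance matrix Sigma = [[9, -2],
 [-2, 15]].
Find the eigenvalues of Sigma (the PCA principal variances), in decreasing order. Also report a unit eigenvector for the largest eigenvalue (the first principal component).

Step 1 — characteristic polynomial of 2×2 Sigma:
  det(Sigma - λI) = λ² - trace · λ + det = 0.
  trace = 9 + 15 = 24, det = 9·15 - (-2)² = 131.
Step 2 — discriminant:
  Δ = trace² - 4·det = 576 - 524 = 52.
Step 3 — eigenvalues:
  λ = (trace ± √Δ)/2 = (24 ± 7.2111)/2,
  λ_1 = 15.6056,  λ_2 = 8.3944.

Step 4 — unit eigenvector for λ_1: solve (Sigma - λ_1 I)v = 0. First row:
  (9 - 15.6056)·v_x + (-2)·v_y = 0, i.e. (-6.6056)·v_x + (-2)·v_y = 0,
  so v ∝ (b, λ_1 - a) = (-2, 6.6056); multiply by -1 so the first entry is positive: u = (2, -6.6056).
  ||u|| = √((2)² + (-6.6056)²) = √(47.6333) ≈ 6.9017,
  v_1 = u/||u|| ≈ (0.2898, -0.9571) (||v_1|| = 1).

λ_1 = 15.6056,  λ_2 = 8.3944;  v_1 ≈ (0.2898, -0.9571)


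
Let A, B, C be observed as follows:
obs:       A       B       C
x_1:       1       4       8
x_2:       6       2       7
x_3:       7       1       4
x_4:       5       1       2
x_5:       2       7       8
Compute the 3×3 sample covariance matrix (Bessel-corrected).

Step 1 — column means:
  mean(A) = (1 + 6 + 7 + 5 + 2) / 5 = 21/5 = 4.2
  mean(B) = (4 + 2 + 1 + 1 + 7) / 5 = 15/5 = 3
  mean(C) = (8 + 7 + 4 + 2 + 8) / 5 = 29/5 = 5.8

Step 2 — sample covariance S[i,j] = (1/(n-1)) · Σ_k (x_{k,i} - mean_i) · (x_{k,j} - mean_j), with n-1 = 4.
  S[A,A] = ((-3.2)·(-3.2) + (1.8)·(1.8) + (2.8)·(2.8) + (0.8)·(0.8) + (-2.2)·(-2.2)) / 4 = 26.8/4 = 6.7
  S[A,B] = ((-3.2)·(1) + (1.8)·(-1) + (2.8)·(-2) + (0.8)·(-2) + (-2.2)·(4)) / 4 = -21/4 = -5.25
  S[A,C] = ((-3.2)·(2.2) + (1.8)·(1.2) + (2.8)·(-1.8) + (0.8)·(-3.8) + (-2.2)·(2.2)) / 4 = -17.8/4 = -4.45
  S[B,B] = ((1)·(1) + (-1)·(-1) + (-2)·(-2) + (-2)·(-2) + (4)·(4)) / 4 = 26/4 = 6.5
  S[B,C] = ((1)·(2.2) + (-1)·(1.2) + (-2)·(-1.8) + (-2)·(-3.8) + (4)·(2.2)) / 4 = 21/4 = 5.25
  S[C,C] = ((2.2)·(2.2) + (1.2)·(1.2) + (-1.8)·(-1.8) + (-3.8)·(-3.8) + (2.2)·(2.2)) / 4 = 28.8/4 = 7.2

S is symmetric (S[j,i] = S[i,j]). Assembling:

S = [[6.7, -5.25, -4.45],
 [-5.25, 6.5, 5.25],
 [-4.45, 5.25, 7.2]]


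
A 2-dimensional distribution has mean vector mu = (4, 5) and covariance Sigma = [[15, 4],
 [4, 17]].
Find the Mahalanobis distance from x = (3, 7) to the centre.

Step 1 — centre the observation: (x - mu) = (-1, 2).

Step 2 — invert Sigma. det(Sigma) = 15·17 - (4)² = 239.
  Sigma^{-1} = (1/det) · [[d, -b], [-b, a]] = [[0.0711, -0.0167],
 [-0.0167, 0.0628]].

Step 3 — form the quadratic (x - mu)^T · Sigma^{-1} · (x - mu):
  Sigma^{-1} · (x - mu) = (-0.1046, 0.1423).
  (x - mu)^T · [Sigma^{-1} · (x - mu)] = (-1)·(-0.1046) + (2)·(0.1423) = 0.3891.

Step 4 — take square root: d = √(0.3891) ≈ 0.6238.

d(x, mu) = √(0.3891) ≈ 0.6238


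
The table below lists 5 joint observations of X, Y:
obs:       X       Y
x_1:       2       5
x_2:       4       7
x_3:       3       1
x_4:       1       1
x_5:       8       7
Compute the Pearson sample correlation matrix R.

Step 1 — column means:
  mean(X) = (2 + 4 + 3 + 1 + 8) / 5 = 18/5 = 3.6
  mean(Y) = (5 + 7 + 1 + 1 + 7) / 5 = 21/5 = 4.2

Step 2 — sample variances and covariances s[i,j] = (1/(n-1)) · Σ_k (x_{k,i} - mean_i) · (x_{k,j} - mean_j), with n-1 = 4:
  s[X,X] = ((-1.6)·(-1.6) + (0.4)·(0.4) + (-0.6)·(-0.6) + (-2.6)·(-2.6) + (4.4)·(4.4)) / 4 = 29.2/4 = 7.3
  s[X,Y] = ((-1.6)·(0.8) + (0.4)·(2.8) + (-0.6)·(-3.2) + (-2.6)·(-3.2) + (4.4)·(2.8)) / 4 = 22.4/4 = 5.6
  s[Y,Y] = ((0.8)·(0.8) + (2.8)·(2.8) + (-3.2)·(-3.2) + (-3.2)·(-3.2) + (2.8)·(2.8)) / 4 = 36.8/4 = 9.2
  Sample standard deviations s_i = √(s[i,i]):
  s(X) = √(7.3) = 2.7019
  s(Y) = √(9.2) = 3.0332

Step 3 — r_{ij} = s_{ij} / (s_i · s_j):
  r[X,X] = 1 (diagonal).
  r[X,Y] = 5.6 / (2.7019 · 3.0332) = 5.6 / 8.1951 = 0.6833
  r[Y,Y] = 1 (diagonal).

R is symmetric with unit diagonal. Assembling:

R = [[1, 0.6833],
 [0.6833, 1]]


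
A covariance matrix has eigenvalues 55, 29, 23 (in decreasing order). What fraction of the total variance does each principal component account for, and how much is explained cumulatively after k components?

Step 1 — total variance = trace(Sigma) = Σ λ_i = 55 + 29 + 23 = 107.

Step 2 — fraction explained by component i = λ_i / Σ λ:
  PC1: 55/107 = 0.514
  PC2: 29/107 = 0.271
  PC3: 23/107 = 0.215

Step 3 — cumulative fraction after k components = (λ_1 + ... + λ_k) / Σ λ:
  k = 1: 55/107 = 0.514
  k = 2: (55 + 29)/107 = 84/107 = 0.785
  k = 3: (55 + 29 + 23)/107 = 107/107 = 1

Summary (fraction, with percent):

explained: PC1 0.514 (51.4%), PC2 0.271 (27.1%), PC3 0.215 (21.5%);  cumulative: 0.514, 0.785, 1
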